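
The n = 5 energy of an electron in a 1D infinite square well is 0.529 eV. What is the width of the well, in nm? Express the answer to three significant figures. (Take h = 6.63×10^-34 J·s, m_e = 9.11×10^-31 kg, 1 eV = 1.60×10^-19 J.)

L = 4.22 nm

From E_n = n²h²/(8m_eL²), L = n·h/√(8m_eE_n).
E_5 = 0.529 eV = 8.464×10^-20 J, so L = 5·6.63×10^-34/√(8·9.11×10^-31·8.464×10^-20) = 4.22×10^-9 m = 4.22 nm.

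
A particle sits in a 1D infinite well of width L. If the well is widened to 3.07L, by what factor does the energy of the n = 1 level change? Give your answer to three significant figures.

0.106

E_n ∝ 1/L², so the energy scales by 1/3.07² = 0.106.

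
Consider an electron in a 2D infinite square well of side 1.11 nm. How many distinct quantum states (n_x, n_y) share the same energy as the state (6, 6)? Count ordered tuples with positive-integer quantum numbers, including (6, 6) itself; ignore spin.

The level has n_x² + n_y² = 72. The ordered positive-integer solutions are (6, 6).
That gives 1 state.

degeneracy = 1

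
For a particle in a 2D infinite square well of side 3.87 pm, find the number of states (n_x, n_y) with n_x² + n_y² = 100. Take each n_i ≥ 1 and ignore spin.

The level has n_x² + n_y² = 100. The ordered positive-integer solutions are (6, 8), (8, 6).
That gives 2 states.

degeneracy = 2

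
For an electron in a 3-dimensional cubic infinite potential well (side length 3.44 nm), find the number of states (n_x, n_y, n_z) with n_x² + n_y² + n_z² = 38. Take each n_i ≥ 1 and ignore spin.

The level has n_x² + n_y² + n_z² = 38. The ordered positive-integer solutions are (1, 1, 6), (1, 6, 1), (2, 3, 5), (2, 5, 3), (3, 2, 5), (3, 5, 2), (5, 2, 3), (5, 3, 2), (6, 1, 1).
That gives 9 states.

degeneracy = 9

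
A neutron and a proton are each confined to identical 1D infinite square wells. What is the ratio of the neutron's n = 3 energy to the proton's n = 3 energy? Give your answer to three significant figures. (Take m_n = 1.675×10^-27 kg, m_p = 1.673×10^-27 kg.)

0.999

E_n ∝ 1/m at fixed n and L, so the ratio is m_p/m_n = 1.673×10^-27/1.675×10^-27 = 0.999.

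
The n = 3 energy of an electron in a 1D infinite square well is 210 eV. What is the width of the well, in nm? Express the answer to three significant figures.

L = 0.127 nm

From E_n = n²h²/(8m_eL²), L = n·h/√(8m_eE_n).
E_3 = 210 eV = 3.364×10^-17 J, so L = 3·6.626×10^-34/√(8·9.109×10^-31·3.364×10^-17) = 1.27×10^-10 m = 0.127 nm.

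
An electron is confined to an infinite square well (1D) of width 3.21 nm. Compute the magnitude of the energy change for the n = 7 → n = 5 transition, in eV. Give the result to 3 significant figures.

E_1 = h²/(8m_eL²) = 5.847×10^-21 J.
|ΔE| = |7² − 5²|·E_1 = 24·5.847×10^-21 J = 1.403×10^-19 J = 0.876 eV.

|ΔE| = 0.876 eV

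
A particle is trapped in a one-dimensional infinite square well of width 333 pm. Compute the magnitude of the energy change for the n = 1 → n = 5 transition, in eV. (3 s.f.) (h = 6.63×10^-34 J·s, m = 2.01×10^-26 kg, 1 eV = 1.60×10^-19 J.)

E_1 = h²/(8mL²) = 2.465×10^-23 J.
|ΔE| = |1² − 5²|·E_1 = 24·2.465×10^-23 J = 5.916×10^-22 J = 0.00370 eV.

|ΔE| = 0.00370 eV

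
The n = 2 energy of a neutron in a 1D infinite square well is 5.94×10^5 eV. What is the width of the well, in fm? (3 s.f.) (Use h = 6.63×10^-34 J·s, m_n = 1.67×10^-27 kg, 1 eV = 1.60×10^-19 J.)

L = 37.2 fm

From E_n = n²h²/(8m_nL²), L = n·h/√(8m_nE_n).
E_2 = 5.94×10^5 eV = 9.504×10^-14 J, so L = 2·6.63×10^-34/√(8·1.67×10^-27·9.504×10^-14) = 3.72×10^-14 m = 37.2 fm.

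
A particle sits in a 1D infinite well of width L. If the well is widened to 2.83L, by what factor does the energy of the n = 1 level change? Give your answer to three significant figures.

E_n ∝ 1/L², so the energy scales by 1/2.83² = 0.125.

0.125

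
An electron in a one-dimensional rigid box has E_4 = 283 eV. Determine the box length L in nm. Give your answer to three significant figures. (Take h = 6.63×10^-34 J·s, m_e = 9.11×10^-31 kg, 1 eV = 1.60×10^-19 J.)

From E_n = n²h²/(8m_eL²), L = n·h/√(8m_eE_n).
E_4 = 283 eV = 4.528×10^-17 J, so L = 4·6.63×10^-34/√(8·9.11×10^-31·4.528×10^-17) = 1.46×10^-10 m = 0.146 nm.

L = 0.146 nm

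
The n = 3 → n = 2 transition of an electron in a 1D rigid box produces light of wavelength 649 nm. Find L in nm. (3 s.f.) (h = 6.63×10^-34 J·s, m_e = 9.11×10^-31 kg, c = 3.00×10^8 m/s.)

The photon carries ΔE = hc/λ = 6.63×10^-34·3.00×10^8/6.49×10^-7 m = 3.065×10^-19 J.
Since ΔE = (3² − 2²)E_1, E_1 = 6.130×10^-20 J, and L = h/√(8m_eE_1) = 9.92×10^-10 m = 0.992 nm.

L = 0.992 nm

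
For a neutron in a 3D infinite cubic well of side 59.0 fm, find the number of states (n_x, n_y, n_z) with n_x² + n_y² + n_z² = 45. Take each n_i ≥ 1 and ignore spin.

The level has n_x² + n_y² + n_z² = 45. The ordered positive-integer solutions are (2, 4, 5), (2, 5, 4), (4, 2, 5), (4, 5, 2), (5, 2, 4), (5, 4, 2).
That gives 6 states.

degeneracy = 6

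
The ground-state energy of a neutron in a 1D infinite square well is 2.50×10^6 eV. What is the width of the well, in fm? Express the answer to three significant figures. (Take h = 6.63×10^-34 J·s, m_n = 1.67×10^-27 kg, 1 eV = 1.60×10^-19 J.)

L = 9.07 fm

From E_n = n²h²/(8m_nL²), L = n·h/√(8m_nE_n).
E_1 = 2.50×10^6 eV = 4.000×10^-13 J, so L = 1·6.63×10^-34/√(8·1.67×10^-27·4.000×10^-13) = 9.07×10^-15 m = 9.07 fm.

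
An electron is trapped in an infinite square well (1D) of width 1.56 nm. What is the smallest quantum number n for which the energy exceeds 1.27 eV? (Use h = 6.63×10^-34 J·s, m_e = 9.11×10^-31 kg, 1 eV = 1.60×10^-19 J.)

E_1 = h²/(8m_eL²) = 2.478×10^-20 J = 0.1549 eV.
Need n² > 1.27/0.1549 = 8.199, i.e. n > 2.863.
The smallest integer satisfying this is n = 3.

n = 3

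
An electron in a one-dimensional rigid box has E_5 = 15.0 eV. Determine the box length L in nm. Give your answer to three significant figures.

From E_n = n²h²/(8m_eL²), L = n·h/√(8m_eE_n).
E_5 = 15.0 eV = 2.403×10^-18 J, so L = 5·6.626×10^-34/√(8·9.109×10^-31·2.403×10^-18) = 7.92×10^-10 m = 0.792 nm.

L = 0.792 nm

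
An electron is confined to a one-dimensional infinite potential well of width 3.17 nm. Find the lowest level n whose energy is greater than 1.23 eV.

n = 6

E_1 = h²/(8m_eL²) = 5.995×10^-21 J = 0.03742 eV.
Need n² > 1.23/0.03742 = 32.87, i.e. n > 5.733.
The smallest integer satisfying this is n = 6.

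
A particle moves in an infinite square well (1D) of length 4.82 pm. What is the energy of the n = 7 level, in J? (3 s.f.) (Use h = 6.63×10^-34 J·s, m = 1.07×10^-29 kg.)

For an infinite well E_n = n²h²/(8mL²), so E_1 = h²/(8mL²) = (6.63×10^-34)²/(8·1.07×10^-29·(4.82×10^-12 m)²) = 2.210×10^-16 J.
Then E_7 = 7²·E_1 = 49·2.210×10^-16 J = 1.08×10^-14 J.

E_7 = 1.08×10^-14 J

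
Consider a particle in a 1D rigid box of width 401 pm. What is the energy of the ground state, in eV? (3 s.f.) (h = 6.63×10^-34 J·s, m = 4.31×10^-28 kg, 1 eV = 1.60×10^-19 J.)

E_1 = 0.00496 eV

For an infinite well E_n = n²h²/(8mL²), so E_1 = h²/(8mL²) = (6.63×10^-34)²/(8·4.31×10^-28·(4.01×10^-10 m)²) = 7.928×10^-22 J.
Converting, E_1 = 7.928×10^-22 J / (1.60×10^-19 J/eV) = 0.00496 eV.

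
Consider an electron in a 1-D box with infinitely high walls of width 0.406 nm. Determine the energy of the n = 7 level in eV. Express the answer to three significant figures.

For an infinite well E_n = n²h²/(8m_eL²), so E_1 = h²/(8m_eL²) = (6.626×10^-34)²/(8·9.109×10^-31·(4.06×10^-10 m)²) = 3.655×10^-19 J.
Then E_7 = 7²·E_1 = 49·3.655×10^-19 J = 1.791×10^-17 J.
Converting, E_7 = 1.791×10^-17 J / (1.602×10^-19 J/eV) = 112 eV.

E_7 = 112 eV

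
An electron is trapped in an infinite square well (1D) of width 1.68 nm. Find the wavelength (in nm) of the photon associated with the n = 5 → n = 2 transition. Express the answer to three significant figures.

λ = 443 nm

E_1 = h²/(8m_eL²) = 2.135×10^-20 J, so ΔE = (5² − 2²)E_1 = 4.484×10^-19 J.
λ = hc/ΔE = (6.626×10^-34·2.998×10^8)/4.484×10^-19 = 4.43×10^-7 m = 443 nm.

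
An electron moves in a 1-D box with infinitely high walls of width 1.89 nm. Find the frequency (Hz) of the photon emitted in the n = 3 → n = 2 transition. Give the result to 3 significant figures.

E_1 = h²/(8m_eL²) = 1.687×10^-20 J and ΔE = (3² − 2²)E_1 = 8.435×10^-20 J.
f = ΔE/h = 8.435×10^-20/6.626×10^-34 = 1.27×10^14 Hz.

f = 1.27×10^14 Hz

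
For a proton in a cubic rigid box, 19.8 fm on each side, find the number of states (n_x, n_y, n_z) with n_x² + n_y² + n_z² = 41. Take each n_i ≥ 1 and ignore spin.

degeneracy = 9

The level has n_x² + n_y² + n_z² = 41. The ordered positive-integer solutions are (1, 2, 6), (1, 6, 2), (2, 1, 6), (2, 6, 1), (3, 4, 4), (4, 3, 4), (4, 4, 3), (6, 1, 2), (6, 2, 1).
That gives 9 states.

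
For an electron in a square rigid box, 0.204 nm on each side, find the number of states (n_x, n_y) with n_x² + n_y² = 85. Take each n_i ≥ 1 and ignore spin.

degeneracy = 4

The level has n_x² + n_y² = 85. The ordered positive-integer solutions are (2, 9), (6, 7), (7, 6), (9, 2).
That gives 4 states.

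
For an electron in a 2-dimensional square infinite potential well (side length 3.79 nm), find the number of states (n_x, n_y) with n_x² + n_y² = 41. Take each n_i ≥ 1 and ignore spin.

The level has n_x² + n_y² = 41. The ordered positive-integer solutions are (4, 5), (5, 4).
That gives 2 states.

degeneracy = 2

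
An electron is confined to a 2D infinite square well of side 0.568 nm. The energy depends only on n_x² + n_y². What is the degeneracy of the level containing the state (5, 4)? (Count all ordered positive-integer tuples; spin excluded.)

degeneracy = 2

The level has n_x² + n_y² = 41. The ordered positive-integer solutions are (4, 5), (5, 4).
That gives 2 states.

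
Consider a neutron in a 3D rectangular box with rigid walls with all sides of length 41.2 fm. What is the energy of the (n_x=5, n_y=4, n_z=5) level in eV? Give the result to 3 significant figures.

E = 7.95×10^6 eV

For a 3D rectangular well E = (h²/8m_n)·Σ n_i²/L_i² = (6.626×10^-34)²/(8·1.675×10^-27) · [5²/(41.2 fm)² + 4²/(41.2 fm)² + 5²/(41.2 fm)²].
Evaluating gives E = 1.274×10^-12 J = 7.95×10^6 eV.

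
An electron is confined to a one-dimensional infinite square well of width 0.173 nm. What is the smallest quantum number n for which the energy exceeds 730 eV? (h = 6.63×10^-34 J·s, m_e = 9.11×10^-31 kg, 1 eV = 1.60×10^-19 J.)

E_1 = h²/(8m_eL²) = 2.015×10^-18 J = 12.59 eV.
Need n² > 730/12.59 = 57.98, i.e. n > 7.614.
The smallest integer satisfying this is n = 8.

n = 8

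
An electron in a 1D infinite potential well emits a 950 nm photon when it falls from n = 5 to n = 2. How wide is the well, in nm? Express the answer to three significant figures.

The photon carries ΔE = hc/λ = 6.626×10^-34·2.998×10^8/9.50×10^-7 m = 2.091×10^-19 J.
Since ΔE = (5² − 2²)E_1, E_1 = 9.957×10^-21 J, and L = h/√(8m_eE_1) = 2.46×10^-9 m = 2.46 nm.

L = 2.46 nm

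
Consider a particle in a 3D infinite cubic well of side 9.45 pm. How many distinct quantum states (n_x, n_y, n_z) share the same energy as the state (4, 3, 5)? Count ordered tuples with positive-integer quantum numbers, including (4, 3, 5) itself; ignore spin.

degeneracy = 6

The level has n_x² + n_y² + n_z² = 50. The ordered positive-integer solutions are (3, 4, 5), (3, 5, 4), (4, 3, 5), (4, 5, 3), (5, 3, 4), (5, 4, 3).
That gives 6 states.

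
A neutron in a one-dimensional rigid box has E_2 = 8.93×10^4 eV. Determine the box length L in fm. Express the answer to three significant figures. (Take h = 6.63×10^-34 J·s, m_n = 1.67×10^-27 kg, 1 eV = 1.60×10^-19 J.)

L = 96.0 fm

From E_n = n²h²/(8m_nL²), L = n·h/√(8m_nE_n).
E_2 = 8.93×10^4 eV = 1.429×10^-14 J, so L = 2·6.63×10^-34/√(8·1.67×10^-27·1.429×10^-14) = 9.60×10^-14 m = 96.0 fm.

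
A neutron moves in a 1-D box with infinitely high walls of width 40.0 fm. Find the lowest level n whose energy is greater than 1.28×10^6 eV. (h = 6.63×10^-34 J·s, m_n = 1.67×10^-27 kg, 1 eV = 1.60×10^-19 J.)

E_1 = h²/(8m_nL²) = 2.056×10^-14 J = 1.285×10^5 eV.
Need n² > 1.28×10^6/1.285×10^5 = 9.961, i.e. n > 3.156.
The smallest integer satisfying this is n = 4.

n = 4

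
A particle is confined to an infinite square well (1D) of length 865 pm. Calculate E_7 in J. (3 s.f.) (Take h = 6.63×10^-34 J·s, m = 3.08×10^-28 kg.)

For an infinite well E_n = n²h²/(8mL²), so E_1 = h²/(8mL²) = (6.63×10^-34)²/(8·3.08×10^-28·(8.65×10^-10 m)²) = 2.384×10^-22 J.
Then E_7 = 7²·E_1 = 49·2.384×10^-22 J = 1.17×10^-20 J.

E_7 = 1.17×10^-20 J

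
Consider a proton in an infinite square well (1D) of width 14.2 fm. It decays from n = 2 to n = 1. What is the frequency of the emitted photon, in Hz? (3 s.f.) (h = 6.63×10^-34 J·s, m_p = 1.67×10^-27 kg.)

E_1 = h²/(8m_pL²) = 1.632×10^-13 J and ΔE = (2² − 1²)E_1 = 4.896×10^-13 J.
f = ΔE/h = 4.896×10^-13/6.63×10^-34 = 7.38×10^20 Hz.

f = 7.38×10^20 Hz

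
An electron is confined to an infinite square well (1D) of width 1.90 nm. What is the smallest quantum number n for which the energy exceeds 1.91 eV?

n = 5

E_1 = h²/(8m_eL²) = 1.669×10^-20 J = 0.1042 eV.
Need n² > 1.91/0.1042 = 18.33, i.e. n > 4.281.
The smallest integer satisfying this is n = 5.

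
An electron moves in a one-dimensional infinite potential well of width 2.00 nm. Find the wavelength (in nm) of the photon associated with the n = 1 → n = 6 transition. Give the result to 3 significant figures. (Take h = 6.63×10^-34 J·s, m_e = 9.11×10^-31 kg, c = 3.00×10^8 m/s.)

E_1 = h²/(8m_eL²) = 1.508×10^-20 J, so ΔE = (6² − 1²)E_1 = 5.278×10^-19 J.
λ = hc/ΔE = (6.63×10^-34·3.00×10^8)/5.278×10^-19 = 3.77×10^-7 m = 377 nm.

λ = 377 nm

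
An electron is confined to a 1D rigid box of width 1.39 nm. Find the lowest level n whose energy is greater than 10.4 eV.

E_1 = h²/(8m_eL²) = 3.118×10^-20 J = 0.1946 eV.
Need n² > 10.4/0.1946 = 53.44, i.e. n > 7.310.
The smallest integer satisfying this is n = 8.

n = 8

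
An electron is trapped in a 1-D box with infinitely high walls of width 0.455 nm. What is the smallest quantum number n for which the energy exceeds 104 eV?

E_1 = h²/(8m_eL²) = 2.910×10^-19 J = 1.816 eV.
Need n² > 104/1.816 = 57.27, i.e. n > 7.568.
The smallest integer satisfying this is n = 8.

n = 8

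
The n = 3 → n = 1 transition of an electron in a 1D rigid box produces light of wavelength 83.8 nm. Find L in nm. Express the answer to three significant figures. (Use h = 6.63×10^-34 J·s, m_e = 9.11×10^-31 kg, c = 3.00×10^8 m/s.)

The photon carries ΔE = hc/λ = 6.63×10^-34·3.00×10^8/8.38×10^-8 m = 2.374×10^-18 J.
Since ΔE = (3² − 1²)E_1, E_1 = 2.967×10^-19 J, and L = h/√(8m_eE_1) = 4.51×10^-10 m = 0.451 nm.

L = 0.451 nm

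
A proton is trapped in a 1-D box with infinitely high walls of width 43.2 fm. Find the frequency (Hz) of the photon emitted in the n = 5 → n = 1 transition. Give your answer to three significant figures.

E_1 = h²/(8m_pL²) = 1.758×10^-14 J and ΔE = (5² − 1²)E_1 = 4.219×10^-13 J.
f = ΔE/h = 4.219×10^-13/6.626×10^-34 = 6.37×10^20 Hz.

f = 6.37×10^20 Hz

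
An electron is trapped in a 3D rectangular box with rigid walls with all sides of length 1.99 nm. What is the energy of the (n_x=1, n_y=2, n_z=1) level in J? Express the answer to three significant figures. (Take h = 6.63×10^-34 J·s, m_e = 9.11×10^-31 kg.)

For a 3D rectangular well E = (h²/8m_e)·Σ n_i²/L_i² = (6.63×10^-34)²/(8·9.11×10^-31) · [1²/(1.99 nm)² + 2²/(1.99 nm)² + 1²/(1.99 nm)²].
Evaluating gives E = 9.14×10^-20 J.

E = 9.14×10^-20 J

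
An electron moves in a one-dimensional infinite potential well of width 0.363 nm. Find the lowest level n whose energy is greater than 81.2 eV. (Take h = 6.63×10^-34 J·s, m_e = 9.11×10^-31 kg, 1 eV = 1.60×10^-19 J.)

n = 6

E_1 = h²/(8m_eL²) = 4.577×10^-19 J = 2.861 eV.
Need n² > 81.2/2.861 = 28.38, i.e. n > 5.327.
The smallest integer satisfying this is n = 6.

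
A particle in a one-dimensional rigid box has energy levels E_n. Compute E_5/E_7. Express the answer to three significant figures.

E_n ∝ n², so E_5/E_7 = 5²/7² = 25/49 = 0.510.

0.510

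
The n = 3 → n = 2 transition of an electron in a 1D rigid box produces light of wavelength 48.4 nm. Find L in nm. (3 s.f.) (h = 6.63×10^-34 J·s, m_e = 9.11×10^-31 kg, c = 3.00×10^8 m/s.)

L = 0.271 nm

The photon carries ΔE = hc/λ = 6.63×10^-34·3.00×10^8/4.84×10^-8 m = 4.110×10^-18 J.
Since ΔE = (3² − 2²)E_1, E_1 = 8.220×10^-19 J, and L = h/√(8m_eE_1) = 2.71×10^-10 m = 0.271 nm.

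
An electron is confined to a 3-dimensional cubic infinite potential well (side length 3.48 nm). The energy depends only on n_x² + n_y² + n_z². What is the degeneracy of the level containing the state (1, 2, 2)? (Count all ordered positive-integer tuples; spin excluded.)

degeneracy = 3

The level has n_x² + n_y² + n_z² = 9. The ordered positive-integer solutions are (1, 2, 2), (2, 1, 2), (2, 2, 1).
That gives 3 states.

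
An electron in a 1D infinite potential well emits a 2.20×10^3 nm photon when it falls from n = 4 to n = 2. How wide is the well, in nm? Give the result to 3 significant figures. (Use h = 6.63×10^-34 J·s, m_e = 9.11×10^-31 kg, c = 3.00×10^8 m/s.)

The photon carries ΔE = hc/λ = 6.63×10^-34·3.00×10^8/2.20×10^-6 m = 9.041×10^-20 J.
Since ΔE = (4² − 2²)E_1, E_1 = 7.534×10^-21 J, and L = h/√(8m_eE_1) = 2.83×10^-9 m = 2.83 nm.

L = 2.83 nm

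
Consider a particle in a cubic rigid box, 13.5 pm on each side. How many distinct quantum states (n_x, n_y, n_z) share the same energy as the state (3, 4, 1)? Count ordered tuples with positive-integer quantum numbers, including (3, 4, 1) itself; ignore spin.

degeneracy = 6

The level has n_x² + n_y² + n_z² = 26. The ordered positive-integer solutions are (1, 3, 4), (1, 4, 3), (3, 1, 4), (3, 4, 1), (4, 1, 3), (4, 3, 1).
That gives 6 states.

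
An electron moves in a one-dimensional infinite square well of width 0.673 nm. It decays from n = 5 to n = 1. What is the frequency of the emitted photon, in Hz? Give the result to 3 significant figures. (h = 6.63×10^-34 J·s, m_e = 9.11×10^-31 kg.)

E_1 = h²/(8m_eL²) = 1.332×10^-19 J and ΔE = (5² − 1²)E_1 = 3.197×10^-18 J.
f = ΔE/h = 3.197×10^-18/6.63×10^-34 = 4.82×10^15 Hz.

f = 4.82×10^15 Hz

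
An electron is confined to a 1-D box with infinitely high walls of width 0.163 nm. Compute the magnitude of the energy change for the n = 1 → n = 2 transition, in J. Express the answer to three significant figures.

|ΔE| = 6.80×10^-18 J

E_1 = h²/(8m_eL²) = 2.268×10^-18 J.
|ΔE| = |1² − 2²|·E_1 = 3·2.268×10^-18 J = 6.80×10^-18 J.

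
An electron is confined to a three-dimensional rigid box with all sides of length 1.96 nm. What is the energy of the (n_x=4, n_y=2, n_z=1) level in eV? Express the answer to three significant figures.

For a 3D rectangular well E = (h²/8m_e)·Σ n_i²/L_i² = (6.626×10^-34)²/(8·9.109×10^-31) · [4²/(1.96 nm)² + 2²/(1.96 nm)² + 1²/(1.96 nm)²].
Evaluating gives E = 3.293×10^-19 J = 2.06 eV.

E = 2.06 eV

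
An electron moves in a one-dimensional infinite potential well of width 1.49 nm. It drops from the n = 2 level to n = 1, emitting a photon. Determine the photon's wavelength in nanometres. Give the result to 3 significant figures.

E_1 = h²/(8m_eL²) = 2.714×10^-20 J, so ΔE = (2² − 1²)E_1 = 8.142×10^-20 J.
λ = hc/ΔE = (6.626×10^-34·2.998×10^8)/8.142×10^-20 = 2.44×10^-6 m = 2.44×10^3 nm.

λ = 2.44×10^3 nm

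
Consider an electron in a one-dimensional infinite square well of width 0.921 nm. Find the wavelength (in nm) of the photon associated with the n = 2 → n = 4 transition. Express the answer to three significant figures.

λ = 233 nm

E_1 = h²/(8m_eL²) = 7.103×10^-20 J, so ΔE = (4² − 2²)E_1 = 8.524×10^-19 J.
λ = hc/ΔE = (6.626×10^-34·2.998×10^8)/8.524×10^-19 = 2.33×10^-7 m = 233 nm.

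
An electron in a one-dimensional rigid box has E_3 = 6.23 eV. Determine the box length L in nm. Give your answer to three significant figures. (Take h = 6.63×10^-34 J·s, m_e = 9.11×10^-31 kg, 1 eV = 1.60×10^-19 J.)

From E_n = n²h²/(8m_eL²), L = n·h/√(8m_eE_n).
E_3 = 6.23 eV = 9.968×10^-19 J, so L = 3·6.63×10^-34/√(8·9.11×10^-31·9.968×10^-19) = 7.38×10^-10 m = 0.738 nm.

L = 0.738 nm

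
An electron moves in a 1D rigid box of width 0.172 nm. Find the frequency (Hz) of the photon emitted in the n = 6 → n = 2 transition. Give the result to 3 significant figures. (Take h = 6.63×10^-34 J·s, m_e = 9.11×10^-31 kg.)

E_1 = h²/(8m_eL²) = 2.039×10^-18 J and ΔE = (6² − 2²)E_1 = 6.525×10^-17 J.
f = ΔE/h = 6.525×10^-17/6.63×10^-34 = 9.84×10^16 Hz.

f = 9.84×10^16 Hz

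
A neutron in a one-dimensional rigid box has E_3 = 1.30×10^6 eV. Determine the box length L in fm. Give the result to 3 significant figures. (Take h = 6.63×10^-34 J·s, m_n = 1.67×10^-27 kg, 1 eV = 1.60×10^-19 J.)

From E_n = n²h²/(8m_nL²), L = n·h/√(8m_nE_n).
E_3 = 1.30×10^6 eV = 2.080×10^-13 J, so L = 3·6.63×10^-34/√(8·1.67×10^-27·2.080×10^-13) = 3.77×10^-14 m = 37.7 fm.

L = 37.7 fm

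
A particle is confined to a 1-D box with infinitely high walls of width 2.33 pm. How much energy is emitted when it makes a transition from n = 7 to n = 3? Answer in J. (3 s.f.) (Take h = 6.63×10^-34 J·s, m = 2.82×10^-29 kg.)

E_1 = h²/(8mL²) = 3.589×10^-16 J.
|ΔE| = |7² − 3²|·E_1 = 40·3.589×10^-16 J = 1.44×10^-14 J.

|ΔE| = 1.44×10^-14 J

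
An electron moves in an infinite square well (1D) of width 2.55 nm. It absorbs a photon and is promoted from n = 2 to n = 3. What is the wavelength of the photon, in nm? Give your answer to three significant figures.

E_1 = h²/(8m_eL²) = 9.265×10^-21 J, so ΔE = (3² − 2²)E_1 = 4.633×10^-20 J.
λ = hc/ΔE = (6.626×10^-34·2.998×10^8)/4.633×10^-20 = 4.29×10^-6 m = 4.29×10^3 nm.

λ = 4.29×10^3 nm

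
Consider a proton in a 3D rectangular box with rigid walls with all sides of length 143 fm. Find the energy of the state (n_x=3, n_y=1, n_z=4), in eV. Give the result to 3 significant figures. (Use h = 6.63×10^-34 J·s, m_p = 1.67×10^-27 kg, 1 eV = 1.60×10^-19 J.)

For a 3D rectangular well E = (h²/8m_p)·Σ n_i²/L_i² = (6.63×10^-34)²/(8·1.67×10^-27) · [3²/(143 fm)² + 1²/(143 fm)² + 4²/(143 fm)²].
Evaluating gives E = 4.183×10^-14 J = 2.61×10^5 eV.

E = 2.61×10^5 eV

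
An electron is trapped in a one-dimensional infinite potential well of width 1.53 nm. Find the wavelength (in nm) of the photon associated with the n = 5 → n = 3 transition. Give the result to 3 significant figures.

E_1 = h²/(8m_eL²) = 2.574×10^-20 J, so ΔE = (5² − 3²)E_1 = 4.118×10^-19 J.
λ = hc/ΔE = (6.626×10^-34·2.998×10^8)/4.118×10^-19 = 4.82×10^-7 m = 482 nm.

λ = 482 nm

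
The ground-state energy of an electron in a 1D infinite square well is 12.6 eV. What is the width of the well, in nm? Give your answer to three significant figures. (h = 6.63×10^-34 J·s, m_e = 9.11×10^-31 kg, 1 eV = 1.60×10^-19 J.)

From E_n = n²h²/(8m_eL²), L = n·h/√(8m_eE_n).
E_1 = 12.6 eV = 2.016×10^-18 J, so L = 1·6.63×10^-34/√(8·9.11×10^-31·2.016×10^-18) = 1.73×10^-10 m = 0.173 nm.

L = 0.173 nm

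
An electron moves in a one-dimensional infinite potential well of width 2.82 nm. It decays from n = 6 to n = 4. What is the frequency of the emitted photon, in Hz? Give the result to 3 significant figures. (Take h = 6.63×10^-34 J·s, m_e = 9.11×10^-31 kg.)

E_1 = h²/(8m_eL²) = 7.584×10^-21 J and ΔE = (6² − 4²)E_1 = 1.517×10^-19 J.
f = ΔE/h = 1.517×10^-19/6.63×10^-34 = 2.29×10^14 Hz.

f = 2.29×10^14 Hz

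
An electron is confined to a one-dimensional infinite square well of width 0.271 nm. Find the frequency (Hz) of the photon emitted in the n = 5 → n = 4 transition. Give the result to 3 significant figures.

E_1 = h²/(8m_eL²) = 8.204×10^-19 J and ΔE = (5² − 4²)E_1 = 7.384×10^-18 J.
f = ΔE/h = 7.384×10^-18/6.626×10^-34 = 1.11×10^16 Hz.

f = 1.11×10^16 Hz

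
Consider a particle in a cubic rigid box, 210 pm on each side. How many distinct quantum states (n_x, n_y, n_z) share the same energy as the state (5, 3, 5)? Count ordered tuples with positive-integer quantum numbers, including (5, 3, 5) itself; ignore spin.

The level has n_x² + n_y² + n_z² = 59. The ordered positive-integer solutions are (1, 3, 7), (1, 7, 3), (3, 1, 7), (3, 5, 5), (3, 7, 1), (5, 3, 5), (5, 5, 3), (7, 1, 3), (7, 3, 1).
That gives 9 states.

degeneracy = 9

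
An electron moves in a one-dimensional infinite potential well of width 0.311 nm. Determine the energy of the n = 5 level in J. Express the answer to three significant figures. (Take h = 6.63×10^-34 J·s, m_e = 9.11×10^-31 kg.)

E_5 = 1.56×10^-17 J

For an infinite well E_n = n²h²/(8m_eL²), so E_1 = h²/(8m_eL²) = (6.63×10^-34)²/(8·9.11×10^-31·(3.11×10^-10 m)²) = 6.236×10^-19 J.
Then E_5 = 5²·E_1 = 25·6.236×10^-19 J = 1.56×10^-17 J.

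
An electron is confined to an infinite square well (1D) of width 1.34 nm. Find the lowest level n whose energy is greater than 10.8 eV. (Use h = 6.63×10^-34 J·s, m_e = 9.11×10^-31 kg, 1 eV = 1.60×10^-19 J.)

E_1 = h²/(8m_eL²) = 3.359×10^-20 J = 0.2099 eV.
Need n² > 10.8/0.2099 = 51.45, i.e. n > 7.173.
The smallest integer satisfying this is n = 8.

n = 8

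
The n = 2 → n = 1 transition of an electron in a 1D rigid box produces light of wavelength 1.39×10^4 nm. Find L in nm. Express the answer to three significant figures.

The photon carries ΔE = hc/λ = 6.626×10^-34·2.998×10^8/1.39×10^-5 m = 1.429×10^-20 J.
Since ΔE = (2² − 1²)E_1, E_1 = 4.763×10^-21 J, and L = h/√(8m_eE_1) = 3.56×10^-9 m = 3.56 nm.

L = 3.56 nm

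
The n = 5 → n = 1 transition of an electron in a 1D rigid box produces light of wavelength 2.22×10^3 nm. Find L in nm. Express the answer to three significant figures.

The photon carries ΔE = hc/λ = 6.626×10^-34·2.998×10^8/2.22×10^-6 m = 8.948×10^-20 J.
Since ΔE = (5² − 1²)E_1, E_1 = 3.728×10^-21 J, and L = h/√(8m_eE_1) = 4.02×10^-9 m = 4.02 nm.

L = 4.02 nm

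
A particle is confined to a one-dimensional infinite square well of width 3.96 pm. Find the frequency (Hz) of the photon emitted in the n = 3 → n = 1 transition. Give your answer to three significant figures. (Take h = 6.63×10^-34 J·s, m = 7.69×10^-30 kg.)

f = 5.50×10^18 Hz

E_1 = h²/(8mL²) = 4.556×10^-16 J and ΔE = (3² − 1²)E_1 = 3.645×10^-15 J.
f = ΔE/h = 3.645×10^-15/6.63×10^-34 = 5.50×10^18 Hz.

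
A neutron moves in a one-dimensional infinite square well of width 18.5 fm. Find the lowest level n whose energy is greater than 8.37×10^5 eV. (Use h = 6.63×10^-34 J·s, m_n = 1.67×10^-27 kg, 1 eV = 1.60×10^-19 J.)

n = 2

E_1 = h²/(8m_nL²) = 9.613×10^-14 J = 6.008×10^5 eV.
Need n² > 8.37×10^5/6.008×10^5 = 1.393, i.e. n > 1.180.
The smallest integer satisfying this is n = 2.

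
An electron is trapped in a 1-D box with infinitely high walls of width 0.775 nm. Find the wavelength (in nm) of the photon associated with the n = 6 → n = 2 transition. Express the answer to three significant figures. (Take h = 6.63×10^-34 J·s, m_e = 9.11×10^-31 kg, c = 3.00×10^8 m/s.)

E_1 = h²/(8m_eL²) = 1.004×10^-19 J, so ΔE = (6² − 2²)E_1 = 3.213×10^-18 J.
λ = hc/ΔE = (6.63×10^-34·3.00×10^8)/3.213×10^-18 = 6.19×10^-8 m = 61.9 nm.

λ = 61.9 nm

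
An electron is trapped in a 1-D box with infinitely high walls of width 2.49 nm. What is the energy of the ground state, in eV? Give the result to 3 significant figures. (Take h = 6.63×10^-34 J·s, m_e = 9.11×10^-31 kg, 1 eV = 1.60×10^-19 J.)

E_1 = 0.0608 eV

For an infinite well E_n = n²h²/(8m_eL²), so E_1 = h²/(8m_eL²) = (6.63×10^-34)²/(8·9.11×10^-31·(2.49×10^-9 m)²) = 9.728×10^-21 J.
Converting, E_1 = 9.728×10^-21 J / (1.60×10^-19 J/eV) = 0.0608 eV.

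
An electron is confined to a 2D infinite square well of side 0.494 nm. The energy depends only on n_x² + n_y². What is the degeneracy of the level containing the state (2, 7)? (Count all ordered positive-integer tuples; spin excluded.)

degeneracy = 2

The level has n_x² + n_y² = 53. The ordered positive-integer solutions are (2, 7), (7, 2).
That gives 2 states.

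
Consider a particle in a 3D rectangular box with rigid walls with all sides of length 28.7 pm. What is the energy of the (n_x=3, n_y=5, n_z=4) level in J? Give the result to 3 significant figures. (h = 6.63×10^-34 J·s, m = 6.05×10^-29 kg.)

E = 5.51×10^-17 J

For a 3D rectangular well E = (h²/8m)·Σ n_i²/L_i² = (6.63×10^-34)²/(8·6.05×10^-29) · [3²/(28.7 pm)² + 5²/(28.7 pm)² + 4²/(28.7 pm)²].
Evaluating gives E = 5.51×10^-17 J.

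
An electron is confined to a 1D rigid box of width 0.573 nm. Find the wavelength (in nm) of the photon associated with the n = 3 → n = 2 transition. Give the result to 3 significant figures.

λ = 217 nm

E_1 = h²/(8m_eL²) = 1.835×10^-19 J, so ΔE = (3² − 2²)E_1 = 9.175×10^-19 J.
λ = hc/ΔE = (6.626×10^-34·2.998×10^8)/9.175×10^-19 = 2.17×10^-7 m = 217 nm.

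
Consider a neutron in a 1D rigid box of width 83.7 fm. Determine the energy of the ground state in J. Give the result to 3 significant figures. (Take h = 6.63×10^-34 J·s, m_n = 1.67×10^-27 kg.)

For an infinite well E_n = n²h²/(8m_nL²), so E_1 = h²/(8m_nL²) = (6.63×10^-34)²/(8·1.67×10^-27·(8.37×10^-14 m)²) = 4.696×10^-15 J.

E_1 = 4.70×10^-15 J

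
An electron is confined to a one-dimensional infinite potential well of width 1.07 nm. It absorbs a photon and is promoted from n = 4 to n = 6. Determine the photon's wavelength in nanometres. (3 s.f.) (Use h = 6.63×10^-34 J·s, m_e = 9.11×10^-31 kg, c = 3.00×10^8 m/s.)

E_1 = h²/(8m_eL²) = 5.268×10^-20 J, so ΔE = (6² − 4²)E_1 = 1.054×10^-18 J.
λ = hc/ΔE = (6.63×10^-34·3.00×10^8)/1.054×10^-18 = 1.89×10^-7 m = 189 nm.

λ = 189 nm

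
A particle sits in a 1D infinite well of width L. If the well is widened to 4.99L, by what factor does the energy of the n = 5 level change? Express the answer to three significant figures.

0.0402

E_n ∝ 1/L², so the energy scales by 1/4.99² = 0.0402.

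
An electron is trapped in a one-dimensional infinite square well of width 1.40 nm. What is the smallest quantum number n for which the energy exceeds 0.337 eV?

E_1 = h²/(8m_eL²) = 3.074×10^-20 J = 0.1919 eV.
Need n² > 0.337/0.1919 = 1.756, i.e. n > 1.325.
The smallest integer satisfying this is n = 2.

n = 2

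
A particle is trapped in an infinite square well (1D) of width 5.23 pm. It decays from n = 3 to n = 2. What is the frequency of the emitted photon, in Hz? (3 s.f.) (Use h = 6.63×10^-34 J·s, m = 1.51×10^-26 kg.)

f = 1.00×10^15 Hz

E_1 = h²/(8mL²) = 1.330×10^-19 J and ΔE = (3² − 2²)E_1 = 6.650×10^-19 J.
f = ΔE/h = 6.650×10^-19/6.63×10^-34 = 1.00×10^15 Hz.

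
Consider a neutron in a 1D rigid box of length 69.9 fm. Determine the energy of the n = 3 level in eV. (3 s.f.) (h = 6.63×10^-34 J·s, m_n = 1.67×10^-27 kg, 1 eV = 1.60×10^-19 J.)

For an infinite well E_n = n²h²/(8m_nL²), so E_1 = h²/(8m_nL²) = (6.63×10^-34)²/(8·1.67×10^-27·(6.99×10^-14 m)²) = 6.734×10^-15 J.
Then E_3 = 3²·E_1 = 9·6.734×10^-15 J = 6.061×10^-14 J.
Converting, E_3 = 6.061×10^-14 J / (1.60×10^-19 J/eV) = 3.79×10^5 eV.

E_3 = 3.79×10^5 eV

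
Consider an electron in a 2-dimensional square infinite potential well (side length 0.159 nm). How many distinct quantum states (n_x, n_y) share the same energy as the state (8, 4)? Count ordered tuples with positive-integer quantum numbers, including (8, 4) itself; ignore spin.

degeneracy = 2

The level has n_x² + n_y² = 80. The ordered positive-integer solutions are (4, 8), (8, 4).
That gives 2 states.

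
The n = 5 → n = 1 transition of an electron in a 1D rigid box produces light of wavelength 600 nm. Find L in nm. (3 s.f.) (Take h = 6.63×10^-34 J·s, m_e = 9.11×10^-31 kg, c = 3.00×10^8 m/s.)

L = 2.09 nm

The photon carries ΔE = hc/λ = 6.63×10^-34·3.00×10^8/6.00×10^-7 m = 3.315×10^-19 J.
Since ΔE = (5² − 1²)E_1, E_1 = 1.381×10^-20 J, and L = h/√(8m_eE_1) = 2.09×10^-9 m = 2.09 nm.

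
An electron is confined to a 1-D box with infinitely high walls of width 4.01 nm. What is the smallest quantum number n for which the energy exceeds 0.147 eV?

E_1 = h²/(8m_eL²) = 3.747×10^-21 J = 0.02339 eV.
Need n² > 0.147/0.02339 = 6.285, i.e. n > 2.507.
The smallest integer satisfying this is n = 3.

n = 3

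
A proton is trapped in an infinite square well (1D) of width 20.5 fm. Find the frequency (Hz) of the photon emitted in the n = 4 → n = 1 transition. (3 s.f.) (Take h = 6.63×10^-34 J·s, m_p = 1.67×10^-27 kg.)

f = 1.77×10^21 Hz

E_1 = h²/(8m_pL²) = 7.829×10^-14 J and ΔE = (4² − 1²)E_1 = 1.174×10^-12 J.
f = ΔE/h = 1.174×10^-12/6.63×10^-34 = 1.77×10^21 Hz.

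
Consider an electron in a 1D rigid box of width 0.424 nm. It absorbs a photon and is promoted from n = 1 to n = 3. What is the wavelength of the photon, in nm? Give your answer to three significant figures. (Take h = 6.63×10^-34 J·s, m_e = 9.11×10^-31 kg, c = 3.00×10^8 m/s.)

E_1 = h²/(8m_eL²) = 3.355×10^-19 J, so ΔE = (3² − 1²)E_1 = 2.684×10^-18 J.
λ = hc/ΔE = (6.63×10^-34·3.00×10^8)/2.684×10^-18 = 7.41×10^-8 m = 74.1 nm.

λ = 74.1 nm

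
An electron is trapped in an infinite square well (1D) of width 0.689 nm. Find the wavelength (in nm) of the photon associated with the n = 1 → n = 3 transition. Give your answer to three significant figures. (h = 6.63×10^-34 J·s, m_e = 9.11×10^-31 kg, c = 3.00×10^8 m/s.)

E_1 = h²/(8m_eL²) = 1.271×10^-19 J, so ΔE = (3² − 1²)E_1 = 1.017×10^-18 J.
λ = hc/ΔE = (6.63×10^-34·3.00×10^8)/1.017×10^-18 = 1.96×10^-7 m = 196 nm.

λ = 196 nm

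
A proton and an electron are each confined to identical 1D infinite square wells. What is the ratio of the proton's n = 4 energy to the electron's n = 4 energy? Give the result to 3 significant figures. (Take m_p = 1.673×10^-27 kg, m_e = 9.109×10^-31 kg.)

E_n ∝ 1/m at fixed n and L, so the ratio is m_e/m_p = 9.109×10^-31/1.673×10^-27 = 5.44×10^-4.

5.44×10^-4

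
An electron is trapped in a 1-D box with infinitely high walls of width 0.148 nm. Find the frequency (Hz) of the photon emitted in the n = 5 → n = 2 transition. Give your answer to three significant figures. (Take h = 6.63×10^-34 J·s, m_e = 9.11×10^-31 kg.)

f = 8.72×10^16 Hz

E_1 = h²/(8m_eL²) = 2.754×10^-18 J and ΔE = (5² − 2²)E_1 = 5.783×10^-17 J.
f = ΔE/h = 5.783×10^-17/6.63×10^-34 = 8.72×10^16 Hz.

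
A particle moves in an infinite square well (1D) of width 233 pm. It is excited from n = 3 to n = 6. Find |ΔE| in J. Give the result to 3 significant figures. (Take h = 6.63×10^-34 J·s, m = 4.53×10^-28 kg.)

|ΔE| = 6.03×10^-20 J

E_1 = h²/(8mL²) = 2.234×10^-21 J.
|ΔE| = |3² − 6²|·E_1 = 27·2.234×10^-21 J = 6.03×10^-20 J.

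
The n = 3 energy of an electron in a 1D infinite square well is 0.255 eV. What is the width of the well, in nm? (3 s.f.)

From E_n = n²h²/(8m_eL²), L = n·h/√(8m_eE_n).
E_3 = 0.255 eV = 4.085×10^-20 J, so L = 3·6.626×10^-34/√(8·9.109×10^-31·4.085×10^-20) = 3.64×10^-9 m = 3.64 nm.

L = 3.64 nm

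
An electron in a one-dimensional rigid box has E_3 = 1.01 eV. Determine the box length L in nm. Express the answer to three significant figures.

From E_n = n²h²/(8m_eL²), L = n·h/√(8m_eE_n).
E_3 = 1.01 eV = 1.618×10^-19 J, so L = 3·6.626×10^-34/√(8·9.109×10^-31·1.618×10^-19) = 1.83×10^-9 m = 1.83 nm.

L = 1.83 nm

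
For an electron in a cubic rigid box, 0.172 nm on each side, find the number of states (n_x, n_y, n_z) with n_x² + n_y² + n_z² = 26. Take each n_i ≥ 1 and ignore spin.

The level has n_x² + n_y² + n_z² = 26. The ordered positive-integer solutions are (1, 3, 4), (1, 4, 3), (3, 1, 4), (3, 4, 1), (4, 1, 3), (4, 3, 1).
That gives 6 states.

degeneracy = 6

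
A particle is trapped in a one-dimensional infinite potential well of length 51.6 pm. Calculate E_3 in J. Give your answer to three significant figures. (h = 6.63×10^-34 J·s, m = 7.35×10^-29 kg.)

For an infinite well E_n = n²h²/(8mL²), so E_1 = h²/(8mL²) = (6.63×10^-34)²/(8·7.35×10^-29·(5.16×10^-11 m)²) = 2.808×10^-19 J.
Then E_3 = 3²·E_1 = 9·2.808×10^-19 J = 2.53×10^-18 J.

E_3 = 2.53×10^-18 J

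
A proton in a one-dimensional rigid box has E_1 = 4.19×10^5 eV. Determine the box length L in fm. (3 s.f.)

From E_n = n²h²/(8m_pL²), L = n·h/√(8m_pE_n).
E_1 = 4.19×10^5 eV = 6.712×10^-14 J, so L = 1·6.626×10^-34/√(8·1.673×10^-27·6.712×10^-14) = 2.21×10^-14 m = 22.1 fm.

L = 22.1 fm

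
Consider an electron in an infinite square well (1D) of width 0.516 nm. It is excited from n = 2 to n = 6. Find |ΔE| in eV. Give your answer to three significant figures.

E_1 = h²/(8m_eL²) = 2.263×10^-19 J.
|ΔE| = |2² − 6²|·E_1 = 32·2.263×10^-19 J = 7.242×10^-18 J = 45.2 eV.

|ΔE| = 45.2 eV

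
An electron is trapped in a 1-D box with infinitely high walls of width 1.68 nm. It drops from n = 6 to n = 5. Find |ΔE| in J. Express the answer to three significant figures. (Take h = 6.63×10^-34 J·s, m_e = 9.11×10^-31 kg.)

E_1 = h²/(8m_eL²) = 2.137×10^-20 J.
|ΔE| = |6² − 5²|·E_1 = 11·2.137×10^-20 J = 2.35×10^-19 J.

|ΔE| = 2.35×10^-19 J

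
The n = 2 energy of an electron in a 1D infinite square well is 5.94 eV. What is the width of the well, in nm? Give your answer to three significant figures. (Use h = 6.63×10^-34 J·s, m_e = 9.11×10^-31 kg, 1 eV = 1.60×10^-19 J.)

L = 0.504 nm

From E_n = n²h²/(8m_eL²), L = n·h/√(8m_eE_n).
E_2 = 5.94 eV = 9.504×10^-19 J, so L = 2·6.63×10^-34/√(8·9.11×10^-31·9.504×10^-19) = 5.04×10^-10 m = 0.504 nm.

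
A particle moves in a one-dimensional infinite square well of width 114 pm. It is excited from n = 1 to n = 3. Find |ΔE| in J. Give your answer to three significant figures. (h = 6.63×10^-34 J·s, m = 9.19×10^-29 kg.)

|ΔE| = 3.68×10^-19 J

E_1 = h²/(8mL²) = 4.601×10^-20 J.
|ΔE| = |1² − 3²|·E_1 = 8·4.601×10^-20 J = 3.68×10^-19 J.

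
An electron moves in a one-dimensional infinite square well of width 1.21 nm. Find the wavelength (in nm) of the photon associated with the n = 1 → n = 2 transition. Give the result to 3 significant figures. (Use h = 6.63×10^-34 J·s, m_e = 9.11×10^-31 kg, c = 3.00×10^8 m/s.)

E_1 = h²/(8m_eL²) = 4.120×10^-20 J, so ΔE = (2² − 1²)E_1 = 1.236×10^-19 J.
λ = hc/ΔE = (6.63×10^-34·3.00×10^8)/1.236×10^-19 = 1.61×10^-6 m = 1.61×10^3 nm.

λ = 1.61×10^3 nm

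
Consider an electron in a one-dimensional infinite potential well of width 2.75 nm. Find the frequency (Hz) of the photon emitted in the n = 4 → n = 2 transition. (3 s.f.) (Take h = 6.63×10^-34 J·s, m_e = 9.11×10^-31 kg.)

E_1 = h²/(8m_eL²) = 7.975×10^-21 J and ΔE = (4² − 2²)E_1 = 9.570×10^-20 J.
f = ΔE/h = 9.570×10^-20/6.63×10^-34 = 1.44×10^14 Hz.

f = 1.44×10^14 Hz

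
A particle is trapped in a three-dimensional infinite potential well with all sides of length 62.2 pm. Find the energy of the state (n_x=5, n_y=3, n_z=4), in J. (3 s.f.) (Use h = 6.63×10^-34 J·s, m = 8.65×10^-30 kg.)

For a 3D rectangular well E = (h²/8m)·Σ n_i²/L_i² = (6.63×10^-34)²/(8·8.65×10^-30) · [5²/(62.2 pm)² + 3²/(62.2 pm)² + 4²/(62.2 pm)²].
Evaluating gives E = 8.21×10^-17 J.

E = 8.21×10^-17 J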